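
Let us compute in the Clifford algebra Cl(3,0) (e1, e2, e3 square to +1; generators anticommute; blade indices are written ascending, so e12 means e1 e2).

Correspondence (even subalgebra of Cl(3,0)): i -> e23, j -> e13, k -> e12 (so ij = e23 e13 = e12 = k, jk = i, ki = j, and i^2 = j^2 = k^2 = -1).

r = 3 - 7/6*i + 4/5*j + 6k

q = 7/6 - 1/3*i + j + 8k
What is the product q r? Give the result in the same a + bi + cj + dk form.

In blades: q = 7/6 + 8*e12 + e13 - 1/3*e23, r = 3 + 6*e12 + 4/5*e13 - 7/6*e23.
Distribute q over r term by term (generator squares from the signature, products reordered to ascending indices): (7/6)*r = 7/2 + 7*e12 + 14/15*e13 - 49/36*e23; (8*e12)*r = -48 + 24*e12 - 28/3*e13 - 32/5*e23; (e13)*r = -4/5 + 7/6*e12 + 3*e13 + 6*e23; (-1/3*e23)*r = -7/18 - 4/15*e12 + 2*e13 - e23.
Sum: -2056/45 + 319/10*e12 - 17/5*e13 - 497/180*e23; translating back through the correspondence:
Answer: -2056/45 - 497/180*i - 17/5*j + 319/10*k


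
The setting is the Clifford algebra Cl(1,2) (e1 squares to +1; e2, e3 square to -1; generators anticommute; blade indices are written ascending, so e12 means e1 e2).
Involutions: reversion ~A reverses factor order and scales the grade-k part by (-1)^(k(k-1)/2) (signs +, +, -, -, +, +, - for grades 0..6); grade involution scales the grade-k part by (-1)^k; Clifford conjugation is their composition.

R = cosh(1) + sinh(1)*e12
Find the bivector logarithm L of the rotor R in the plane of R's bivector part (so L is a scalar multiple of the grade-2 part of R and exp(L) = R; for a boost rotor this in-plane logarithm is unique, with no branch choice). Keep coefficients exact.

The scalar part of R is cosh(1), giving the rapidity magnitude (cosh is even); the bivector part supplies orientation, its quotient by sinh of the rapidity is the plane, and L = rapidity * plane — unique in that plane, since flipping both signs leaves L unchanged.
Concretely: cosh(rapidity) = cosh(1) gives rapidity = ±1, and since rapidity/sinh(rapidity) is even the sign is immaterial: L = (rapidity/sinh(rapidity)) * <R>_2 = (1/sinh(1)) * <R>_2.
Answer: e12


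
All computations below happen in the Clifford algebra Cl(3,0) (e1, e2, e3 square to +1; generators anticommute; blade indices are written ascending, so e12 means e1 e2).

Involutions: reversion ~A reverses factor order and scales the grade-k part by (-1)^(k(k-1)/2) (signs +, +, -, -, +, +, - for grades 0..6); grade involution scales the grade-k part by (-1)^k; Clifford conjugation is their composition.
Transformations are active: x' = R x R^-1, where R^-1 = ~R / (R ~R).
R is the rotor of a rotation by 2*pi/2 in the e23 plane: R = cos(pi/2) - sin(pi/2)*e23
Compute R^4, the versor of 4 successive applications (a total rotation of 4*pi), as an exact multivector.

Because a rotor carries half the rotation angle, composing 4 copies of this e23-plane rotor multiplies the phase: 4*(pi/2) = 2*pi, hence R^4 = cos(2*pi) - sin(2*pi)*e23.
cos(2*pi) = 1 and sin(2*pi) = 0, so R^4 = 1. The total rotation 4*pi is 2 full turns, so every vector returns to itself, yet the rotor is +1, back on the identity sheet (an even number of 2*pi turns).
Answer: 1


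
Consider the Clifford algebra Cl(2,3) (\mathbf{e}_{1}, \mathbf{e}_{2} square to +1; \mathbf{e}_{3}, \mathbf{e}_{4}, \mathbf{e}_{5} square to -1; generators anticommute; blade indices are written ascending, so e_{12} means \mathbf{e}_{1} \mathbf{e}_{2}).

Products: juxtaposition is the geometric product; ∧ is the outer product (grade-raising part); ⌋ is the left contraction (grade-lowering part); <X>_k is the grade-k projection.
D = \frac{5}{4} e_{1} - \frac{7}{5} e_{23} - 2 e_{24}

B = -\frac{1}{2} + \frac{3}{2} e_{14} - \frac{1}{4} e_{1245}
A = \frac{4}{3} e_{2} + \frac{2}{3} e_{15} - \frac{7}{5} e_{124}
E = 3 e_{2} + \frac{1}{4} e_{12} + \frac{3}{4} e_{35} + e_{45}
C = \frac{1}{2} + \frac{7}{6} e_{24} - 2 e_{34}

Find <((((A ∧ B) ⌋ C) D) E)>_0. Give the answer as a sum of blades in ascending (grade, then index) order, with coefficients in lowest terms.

step 1: -\frac{2}{3} e_{2} - \frac{1}{3} e_{15} - \frac{13}{10} e_{124}
step 2: -\frac{7}{9} e_{4}
step 3: \frac{14}{9} e_{2} + \frac{35}{36} e_{14} + \frac{49}{45} e_{234}
step 4: \frac{14}{3} - \frac{7}{18} e_{1} - \frac{35}{36} e_{15} + \frac{35}{144} e_{24} + \frac{49}{15} e_{34} - \frac{35}{12} e_{124} - \frac{49}{180} e_{134} + \frac{7}{90} e_{235} + \frac{427}{180} e_{245} - \frac{35}{48} e_{1345}
step 5: \frac{14}{3}
Answer: \frac{14}{3}


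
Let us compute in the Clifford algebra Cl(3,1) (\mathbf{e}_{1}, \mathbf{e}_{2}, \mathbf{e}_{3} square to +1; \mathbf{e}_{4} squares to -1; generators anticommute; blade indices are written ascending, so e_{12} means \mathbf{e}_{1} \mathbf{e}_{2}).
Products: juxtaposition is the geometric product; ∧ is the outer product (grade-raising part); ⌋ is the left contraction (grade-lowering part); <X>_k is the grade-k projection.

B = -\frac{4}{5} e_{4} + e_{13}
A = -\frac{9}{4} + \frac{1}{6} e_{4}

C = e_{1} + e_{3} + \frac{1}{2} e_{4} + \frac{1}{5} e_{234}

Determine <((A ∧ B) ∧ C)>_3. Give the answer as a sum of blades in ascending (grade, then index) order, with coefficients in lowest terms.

step 1: \frac{9}{5} e_{4} - \frac{9}{4} e_{13} + \frac{1}{6} e_{134}
step 2: -\frac{9}{5} e_{14} - \frac{9}{5} e_{34} - \frac{9}{8} e_{134}
step 3: -\frac{9}{8} e_{134}
Answer: -\frac{9}{8} e_{134}


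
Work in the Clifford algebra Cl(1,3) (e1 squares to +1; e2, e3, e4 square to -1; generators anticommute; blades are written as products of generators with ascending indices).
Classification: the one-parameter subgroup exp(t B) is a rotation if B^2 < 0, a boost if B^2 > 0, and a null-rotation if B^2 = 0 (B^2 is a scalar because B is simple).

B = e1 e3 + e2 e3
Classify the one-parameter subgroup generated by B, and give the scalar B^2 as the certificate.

B^2 term by term: the squares give (1)^2*(e1 e3)^2 + (1)^2*(e2 e3)^2 = 1*(+1) + 1*(-1) = 0 (each basis 2-blade squares to minus the product of its generators' squares); cross terms between blades sharing an index anticommute and cancel. So B^2 = 0.
Answer: null-rotation, certificate B^2 = 0. Because 0 is invariant under every versor sandwich, the classification follows from its sign alone.


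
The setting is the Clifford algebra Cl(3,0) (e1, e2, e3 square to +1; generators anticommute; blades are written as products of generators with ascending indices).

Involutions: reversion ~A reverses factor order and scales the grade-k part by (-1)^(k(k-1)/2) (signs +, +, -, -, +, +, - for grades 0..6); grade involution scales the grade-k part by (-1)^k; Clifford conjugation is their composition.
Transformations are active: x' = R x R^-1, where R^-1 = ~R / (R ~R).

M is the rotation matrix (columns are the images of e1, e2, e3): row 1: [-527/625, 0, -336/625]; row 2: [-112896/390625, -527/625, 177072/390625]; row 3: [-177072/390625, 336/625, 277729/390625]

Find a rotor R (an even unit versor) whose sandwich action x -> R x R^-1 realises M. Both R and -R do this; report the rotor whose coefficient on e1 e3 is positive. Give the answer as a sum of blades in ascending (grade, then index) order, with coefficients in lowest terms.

Method: write R = a + b12*e1 e2 + b13*e1 e3 + b23*e2 e3 with a^2 + b12^2 + b13^2 + b23^2 = 1 (so R^-1 = ~R). Expanding the columns R e_j ~R gives tr M = 4a^2 - 1 and, from the antisymmetric part, M21 - M12 = -4a*b12, M13 - M31 = 4a*b13, M32 - M23 = -4a*b23.
Here tr M = -381021/390625, so a^2 = (1 + tr M)/4 = 2401/390625 and a = ±49/625. Taking a = 49/625: M21 - M12 = -112896/390625, M13 - M31 = -32928/390625, M32 - M23 = 32928/390625, giving b12 = 576/625, b13 = -168/625, b23 = -168/625, i.e. R = 49/625 + 576/625*e1 e2 - 168/625*e1 e3 - 168/625*e2 e3.
Its e1 e3 coefficient is negative, so report the other preimage -R.
Answer: -49/625 - 576/625*e1 e2 + 168/625*e1 e3 + 168/625*e2 e3. Uniqueness: Spin(3) -> SO(3) maps R and -R to the same rotation of trace -381021/390625; fixing the sign of the e1 e3 coefficient removes the ambiguity.


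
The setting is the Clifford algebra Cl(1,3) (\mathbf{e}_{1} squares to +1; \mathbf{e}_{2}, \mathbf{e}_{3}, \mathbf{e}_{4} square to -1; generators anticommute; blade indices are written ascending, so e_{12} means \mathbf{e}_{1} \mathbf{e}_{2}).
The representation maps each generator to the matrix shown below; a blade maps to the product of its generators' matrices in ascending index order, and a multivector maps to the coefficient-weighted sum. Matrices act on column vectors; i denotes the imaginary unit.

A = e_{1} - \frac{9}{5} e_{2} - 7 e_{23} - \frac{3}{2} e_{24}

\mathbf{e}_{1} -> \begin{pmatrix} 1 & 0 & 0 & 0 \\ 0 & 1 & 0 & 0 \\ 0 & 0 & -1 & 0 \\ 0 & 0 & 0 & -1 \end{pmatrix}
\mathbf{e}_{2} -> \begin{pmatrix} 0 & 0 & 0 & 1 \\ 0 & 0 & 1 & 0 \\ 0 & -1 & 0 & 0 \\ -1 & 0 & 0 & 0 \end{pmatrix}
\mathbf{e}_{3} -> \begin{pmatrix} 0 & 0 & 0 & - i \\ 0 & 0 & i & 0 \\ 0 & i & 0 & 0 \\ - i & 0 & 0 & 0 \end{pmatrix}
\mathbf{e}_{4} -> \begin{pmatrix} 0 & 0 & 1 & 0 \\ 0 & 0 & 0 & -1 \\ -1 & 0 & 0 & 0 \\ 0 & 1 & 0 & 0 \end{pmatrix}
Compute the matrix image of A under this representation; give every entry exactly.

Bivector images (products of the table entries): rho(e_{23}) = rho(\mathbf{e}_{2})rho(\mathbf{e}_{3}) = \begin{pmatrix} - i & 0 & 0 & 0 \\ 0 & i & 0 & 0 \\ 0 & 0 & - i & 0 \\ 0 & 0 & 0 & i \end{pmatrix}; rho(e_{24}) = rho(\mathbf{e}_{2})rho(\mathbf{e}_{4}) = \begin{pmatrix} 0 & 1 & 0 & 0 \\ -1 & 0 & 0 & 0 \\ 0 & 0 & 0 & 1 \\ 0 & 0 & -1 & 0 \end{pmatrix}.
M = (1)*rho(e_{1}) + (-\frac{9}{5})*rho(e_{2}) + (-7)*rho(e_{23}) + (-\frac{3}{2})*rho(e_{24}), summed entrywise:
Answer: \begin{pmatrix} 1 + 7 i & - \frac{3}{2} & 0 & - \frac{9}{5} \\ \frac{3}{2} & 1 - 7 i & - \frac{9}{5} & 0 \\ 0 & \frac{9}{5} & -1 + 7 i & - \frac{3}{2} \\ \frac{9}{5} & 0 & \frac{3}{2} & -1 - 7 i \end{pmatrix}


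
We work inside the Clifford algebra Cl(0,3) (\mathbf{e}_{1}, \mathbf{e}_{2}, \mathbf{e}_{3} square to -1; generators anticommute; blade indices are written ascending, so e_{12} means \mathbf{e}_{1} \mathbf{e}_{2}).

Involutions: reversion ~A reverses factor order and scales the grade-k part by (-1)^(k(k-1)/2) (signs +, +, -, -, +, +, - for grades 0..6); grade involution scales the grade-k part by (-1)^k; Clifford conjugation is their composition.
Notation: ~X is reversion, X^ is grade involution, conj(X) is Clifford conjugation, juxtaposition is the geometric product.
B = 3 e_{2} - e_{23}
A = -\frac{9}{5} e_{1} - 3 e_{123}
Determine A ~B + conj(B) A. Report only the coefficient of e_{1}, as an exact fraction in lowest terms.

first term: 3 e_{1} - \frac{27}{5} e_{12} - 9 e_{13} - \frac{9}{5} e_{123}
second term: 3 e_{1} - \frac{27}{5} e_{12} + 9 e_{13} - \frac{9}{5} e_{123}
Answer: 6


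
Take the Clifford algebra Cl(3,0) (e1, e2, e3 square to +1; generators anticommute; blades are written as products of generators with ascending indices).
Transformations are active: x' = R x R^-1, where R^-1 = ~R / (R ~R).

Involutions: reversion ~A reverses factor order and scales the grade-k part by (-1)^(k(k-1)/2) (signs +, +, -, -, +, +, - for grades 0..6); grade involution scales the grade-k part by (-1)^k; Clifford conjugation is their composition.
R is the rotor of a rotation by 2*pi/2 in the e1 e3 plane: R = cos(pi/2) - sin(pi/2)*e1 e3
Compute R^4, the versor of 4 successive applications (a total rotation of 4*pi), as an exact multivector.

Because a rotor carries half the rotation angle, composing 4 copies of this e1 e3-plane rotor multiplies the phase: 4*(pi/2) = 2*pi, hence R^4 = cos(2*pi) - sin(2*pi)*e1 e3.
cos(2*pi) = 1 and sin(2*pi) = 0, so R^4 = 1. The total rotation 4*pi is 2 full turns, so every vector returns to itself, yet the rotor is +1, back on the identity sheet (an even number of 2*pi turns).
Answer: 1


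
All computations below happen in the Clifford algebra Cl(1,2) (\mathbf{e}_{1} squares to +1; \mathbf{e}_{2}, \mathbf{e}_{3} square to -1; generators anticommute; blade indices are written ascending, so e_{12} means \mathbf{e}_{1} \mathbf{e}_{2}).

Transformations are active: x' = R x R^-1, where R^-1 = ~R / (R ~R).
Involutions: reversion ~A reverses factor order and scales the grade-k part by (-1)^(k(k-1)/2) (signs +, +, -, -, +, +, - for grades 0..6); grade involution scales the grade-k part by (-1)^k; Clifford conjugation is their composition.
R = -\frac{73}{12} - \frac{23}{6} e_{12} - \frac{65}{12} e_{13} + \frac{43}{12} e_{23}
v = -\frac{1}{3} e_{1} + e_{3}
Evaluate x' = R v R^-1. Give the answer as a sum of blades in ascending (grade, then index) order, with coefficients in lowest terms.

~R = -\frac{73}{12} + \frac{23}{6} e_{12} + \frac{65}{12} e_{13} - \frac{43}{12} e_{23}, and R ~R = \frac{93}{16}, so R^-1 = ~R / (\frac{93}{16}).
R v = \frac{67}{9} e_{1} - \frac{175}{36} e_{2} - \frac{71}{9} e_{3} - \frac{181}{36} e_{123}
Answer: -\frac{53857}{2511} e_{1} + \frac{16360}{837} e_{2} + \frac{22301}{2511} e_{3}


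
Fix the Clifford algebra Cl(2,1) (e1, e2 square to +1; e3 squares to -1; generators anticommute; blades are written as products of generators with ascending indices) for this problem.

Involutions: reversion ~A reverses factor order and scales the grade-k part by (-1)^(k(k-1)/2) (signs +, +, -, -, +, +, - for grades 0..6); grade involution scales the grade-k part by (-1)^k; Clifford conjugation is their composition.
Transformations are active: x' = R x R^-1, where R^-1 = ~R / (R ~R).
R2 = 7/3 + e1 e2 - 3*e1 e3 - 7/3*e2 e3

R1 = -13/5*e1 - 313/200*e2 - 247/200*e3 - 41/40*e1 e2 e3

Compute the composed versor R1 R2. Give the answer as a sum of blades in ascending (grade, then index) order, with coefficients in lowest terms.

Distribute over the terms of R1 (each basis-blade product reordered to ascending indices, repeated generators contracted through their squares):
(-13/5*e1) R2 = -91/15*e1 - 13/5*e2 + 39/5*e3 + 91/15*e1 e2 e3
(-313/200*e2) R2 = 313/200*e1 - 2191/600*e2 + 2191/600*e3 - 939/200*e1 e2 e3
(-247/200*e3) R2 = 741/200*e1 + 1729/600*e2 - 1729/600*e3 - 247/200*e1 e2 e3
(-41/40*e1 e2 e3) R2 = 287/120*e1 - 123/40*e2 + 41/40*e3 - 287/120*e1 e2 e3
Summing the partial products and collecting blades:
Answer: 319/200*e1 - 1289/200*e2 + 1919/200*e3 - 451/200*e1 e2 e3


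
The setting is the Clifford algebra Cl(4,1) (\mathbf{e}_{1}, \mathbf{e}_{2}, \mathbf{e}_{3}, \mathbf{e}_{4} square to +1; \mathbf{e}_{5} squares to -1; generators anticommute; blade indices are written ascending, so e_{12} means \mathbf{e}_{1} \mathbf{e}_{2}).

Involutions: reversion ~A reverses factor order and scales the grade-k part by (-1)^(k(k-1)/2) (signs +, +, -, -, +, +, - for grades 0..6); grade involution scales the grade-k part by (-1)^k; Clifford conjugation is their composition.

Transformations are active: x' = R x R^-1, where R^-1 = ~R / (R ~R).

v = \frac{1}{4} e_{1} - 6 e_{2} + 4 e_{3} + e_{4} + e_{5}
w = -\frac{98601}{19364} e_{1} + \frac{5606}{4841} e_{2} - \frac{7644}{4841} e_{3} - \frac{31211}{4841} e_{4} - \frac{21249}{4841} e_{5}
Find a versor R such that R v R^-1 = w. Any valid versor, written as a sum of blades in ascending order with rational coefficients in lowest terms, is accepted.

A norm check does it: q(v) = q(w) = \frac{833}{16}, hence R = v + w = -\frac{23440}{4841} e_{1} - \frac{23440}{4841} e_{2} + \frac{11720}{4841} e_{3} - \frac{26370}{4841} e_{4} - \frac{16408}{4841} e_{5} realises the map — parallel part kept, (v - w)/2 negated, v carried to w.
Answer: -\frac{23440}{4841} e_{1} - \frac{23440}{4841} e_{2} + \frac{11720}{4841} e_{3} - \frac{26370}{4841} e_{4} - \frac{16408}{4841} e_{5}


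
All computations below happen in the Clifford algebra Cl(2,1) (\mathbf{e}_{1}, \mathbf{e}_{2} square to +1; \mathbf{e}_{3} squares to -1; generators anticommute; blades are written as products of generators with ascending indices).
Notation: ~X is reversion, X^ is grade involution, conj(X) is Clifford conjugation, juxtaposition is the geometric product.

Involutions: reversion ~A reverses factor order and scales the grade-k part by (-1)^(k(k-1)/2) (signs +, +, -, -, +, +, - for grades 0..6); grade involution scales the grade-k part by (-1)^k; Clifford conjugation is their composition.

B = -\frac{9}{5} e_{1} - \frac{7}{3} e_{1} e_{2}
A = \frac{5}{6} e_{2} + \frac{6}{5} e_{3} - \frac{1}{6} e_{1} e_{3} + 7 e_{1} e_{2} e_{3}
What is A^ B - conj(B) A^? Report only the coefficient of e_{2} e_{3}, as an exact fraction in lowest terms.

first term: -\frac{35}{18} e_{1} - \frac{499}{30} e_{3} - \frac{3}{2} e_{1} e_{2} - \frac{54}{25} e_{1} e_{3} + \frac{1169}{90} e_{2} e_{3} + \frac{14}{5} e_{1} e_{2} e_{3}
second term: -\frac{35}{18} e_{1} + \frac{481}{30} e_{3} - \frac{3}{2} e_{1} e_{2} - \frac{54}{25} e_{1} e_{3} - \frac{1099}{90} e_{2} e_{3} - \frac{14}{5} e_{1} e_{2} e_{3}
Answer: \frac{126}{5}


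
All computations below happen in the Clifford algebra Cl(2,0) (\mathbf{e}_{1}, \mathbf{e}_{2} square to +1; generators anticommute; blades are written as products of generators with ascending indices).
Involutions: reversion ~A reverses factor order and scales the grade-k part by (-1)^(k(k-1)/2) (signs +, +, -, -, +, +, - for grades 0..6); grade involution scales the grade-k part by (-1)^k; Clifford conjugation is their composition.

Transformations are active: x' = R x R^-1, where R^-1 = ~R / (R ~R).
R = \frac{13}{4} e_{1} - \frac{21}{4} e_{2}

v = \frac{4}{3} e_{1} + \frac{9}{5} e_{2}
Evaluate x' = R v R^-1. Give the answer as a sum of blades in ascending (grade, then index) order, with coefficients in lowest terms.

~R = \frac{13}{4} e_{1} - \frac{21}{4} e_{2}, and R ~R = \frac{305}{8}, so R^-1 = ~R / (\frac{305}{8}).
R v = -\frac{307}{60} + \frac{257}{20} e_{1} e_{2}
Answer: -\frac{10091}{4575} e_{1} - \frac{596}{1525} e_{2}


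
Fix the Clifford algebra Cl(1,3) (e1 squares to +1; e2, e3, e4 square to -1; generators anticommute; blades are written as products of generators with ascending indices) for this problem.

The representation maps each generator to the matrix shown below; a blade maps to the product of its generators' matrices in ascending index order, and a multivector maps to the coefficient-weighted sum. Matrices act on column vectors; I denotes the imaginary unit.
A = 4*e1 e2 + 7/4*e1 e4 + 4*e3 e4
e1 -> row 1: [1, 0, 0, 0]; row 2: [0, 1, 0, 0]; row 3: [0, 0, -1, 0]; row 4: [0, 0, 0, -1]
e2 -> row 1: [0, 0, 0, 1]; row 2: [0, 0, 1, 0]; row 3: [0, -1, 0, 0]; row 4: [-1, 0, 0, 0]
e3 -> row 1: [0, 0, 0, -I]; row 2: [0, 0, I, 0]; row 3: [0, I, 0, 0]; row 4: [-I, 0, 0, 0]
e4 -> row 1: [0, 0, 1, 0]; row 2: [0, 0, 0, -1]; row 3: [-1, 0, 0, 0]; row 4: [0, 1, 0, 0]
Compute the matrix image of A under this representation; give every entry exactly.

Bivector images (products of the table entries): rho(e1 e2) = rho(e1)rho(e2) = row 1: [0, 0, 0, 1]; row 2: [0, 0, 1, 0]; row 3: [0, 1, 0, 0]; row 4: [1, 0, 0, 0]; rho(e1 e4) = rho(e1)rho(e4) = row 1: [0, 0, 1, 0]; row 2: [0, 0, 0, -1]; row 3: [1, 0, 0, 0]; row 4: [0, -1, 0, 0]; rho(e3 e4) = rho(e3)rho(e4) = row 1: [0, -I, 0, 0]; row 2: [-I, 0, 0, 0]; row 3: [0, 0, 0, -I]; row 4: [0, 0, -I, 0].
M = (4)*rho(e1 e2) + (7/4)*rho(e1 e4) + (4)*rho(e3 e4), summed entrywise:
Answer: row 1: [0, -4*I, 7/4, 4]; row 2: [-4*I, 0, 4, -7/4]; row 3: [7/4, 4, 0, -4*I]; row 4: [4, -7/4, -4*I, 0]


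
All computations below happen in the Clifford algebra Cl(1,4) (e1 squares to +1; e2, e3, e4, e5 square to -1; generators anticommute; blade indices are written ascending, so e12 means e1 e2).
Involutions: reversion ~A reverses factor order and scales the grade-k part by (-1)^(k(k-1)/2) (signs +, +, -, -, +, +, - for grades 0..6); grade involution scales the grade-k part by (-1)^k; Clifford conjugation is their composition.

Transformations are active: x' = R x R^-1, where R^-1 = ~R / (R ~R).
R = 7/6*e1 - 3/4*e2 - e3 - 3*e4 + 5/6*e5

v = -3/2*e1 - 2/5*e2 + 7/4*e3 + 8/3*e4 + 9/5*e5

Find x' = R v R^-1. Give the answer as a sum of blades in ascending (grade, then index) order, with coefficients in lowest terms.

~R = 7/6*e1 - 3/4*e2 - e3 - 3*e4 + 5/6*e5, and R ~R = -475/48, so R^-1 = ~R / (-475/48).
R v = 31/5 - 191/120*e12 + 13/24*e13 - 25/18*e14 + 67/20*e15 - 137/80*e23 - 16/5*e24 - 61/60*e25 + 31/12*e34 - 391/120*e35 - 343/45*e45
Answer: 181/4750*e1 + 3182/2375*e2 - 4721/9500*e3 + 7784/7125*e4 - 1351/475*e5


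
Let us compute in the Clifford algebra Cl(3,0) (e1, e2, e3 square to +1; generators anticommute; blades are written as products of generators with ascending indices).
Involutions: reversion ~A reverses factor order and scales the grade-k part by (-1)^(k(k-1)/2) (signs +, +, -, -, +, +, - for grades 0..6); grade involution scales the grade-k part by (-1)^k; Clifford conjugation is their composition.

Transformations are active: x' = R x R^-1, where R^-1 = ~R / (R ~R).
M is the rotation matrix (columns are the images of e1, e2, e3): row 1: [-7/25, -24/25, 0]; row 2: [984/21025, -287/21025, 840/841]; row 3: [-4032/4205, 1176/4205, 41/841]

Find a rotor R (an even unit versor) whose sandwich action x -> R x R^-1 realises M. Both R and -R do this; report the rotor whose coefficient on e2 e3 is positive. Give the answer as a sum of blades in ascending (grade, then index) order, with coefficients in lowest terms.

Method: write R = a + b12*e1 e2 + b13*e1 e3 + b23*e2 e3 with a^2 + b12^2 + b13^2 + b23^2 = 1 (so R^-1 = ~R). Expanding the columns R e_j ~R gives tr M = 4a^2 - 1 and, from the antisymmetric part, M21 - M12 = -4a*b12, M13 - M31 = 4a*b13, M32 - M23 = -4a*b23.
Here tr M = -5149/21025, so a^2 = (1 + tr M)/4 = 3969/21025 and a = ±63/145. Taking a = 63/145: M21 - M12 = 21168/21025, M13 - M31 = 4032/4205, M32 - M23 = -3024/4205, giving b12 = -84/145, b13 = 16/29, b23 = 12/29, i.e. R = 63/145 - 84/145*e1 e2 + 16/29*e1 e3 + 12/29*e2 e3.
Its e2 e3 coefficient is already positive.
Answer: 63/145 - 84/145*e1 e2 + 16/29*e1 e3 + 12/29*e2 e3. Key observation: the double cover Spin(3) -> SO(3) sends R and -R to the same matrix (trace -5149/21025 here), so the stated sign of the e2 e3 coefficient is what selects one sheet.


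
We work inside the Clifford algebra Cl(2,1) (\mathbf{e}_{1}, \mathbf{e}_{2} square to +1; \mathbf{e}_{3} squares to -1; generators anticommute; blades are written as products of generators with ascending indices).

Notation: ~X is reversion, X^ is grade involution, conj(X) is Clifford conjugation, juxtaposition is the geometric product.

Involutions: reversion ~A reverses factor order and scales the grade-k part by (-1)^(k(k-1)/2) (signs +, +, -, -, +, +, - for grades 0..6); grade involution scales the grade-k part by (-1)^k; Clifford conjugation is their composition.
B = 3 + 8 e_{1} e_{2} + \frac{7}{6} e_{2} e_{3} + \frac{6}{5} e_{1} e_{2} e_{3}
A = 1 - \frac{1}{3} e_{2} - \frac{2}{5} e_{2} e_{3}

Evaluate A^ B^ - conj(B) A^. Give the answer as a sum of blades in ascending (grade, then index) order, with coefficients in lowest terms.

first term: \frac{38}{15} - \frac{164}{75} e_{1} + e_{2} + \frac{7}{18} e_{3} + 8 e_{1} e_{2} + \frac{18}{5} e_{1} e_{3} - \frac{1}{30} e_{2} e_{3} - \frac{6}{5} e_{1} e_{2} e_{3}
second term: \frac{52}{15} - \frac{236}{75} e_{1} + e_{2} + \frac{7}{18} e_{3} - 8 e_{1} e_{2} + \frac{14}{5} e_{1} e_{3} - \frac{71}{30} e_{2} e_{3} + \frac{6}{5} e_{1} e_{2} e_{3}
Answer: -\frac{14}{15} + \frac{24}{25} e_{1} + 16 e_{1} e_{2} + \frac{4}{5} e_{1} e_{3} + \frac{7}{3} e_{2} e_{3} - \frac{12}{5} e_{1} e_{2} e_{3}


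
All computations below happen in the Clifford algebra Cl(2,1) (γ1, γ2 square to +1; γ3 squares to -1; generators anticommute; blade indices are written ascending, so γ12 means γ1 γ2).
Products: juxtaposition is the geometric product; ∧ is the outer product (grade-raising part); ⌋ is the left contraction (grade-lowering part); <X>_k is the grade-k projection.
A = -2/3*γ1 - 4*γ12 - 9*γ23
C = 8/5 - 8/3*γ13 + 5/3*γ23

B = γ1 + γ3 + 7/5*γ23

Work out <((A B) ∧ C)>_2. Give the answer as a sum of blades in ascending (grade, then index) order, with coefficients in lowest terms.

step 1: -199/15 + 13*γ2 - 94/15*γ13 - 209/15*γ123
step 2: -1592/75 + 104/5*γ2 + 5704/225*γ13 - 199/9*γ23 + 928/75*γ123
step 3: 5704/225*γ13 - 199/9*γ23
Answer: 5704/225*γ13 - 199/9*γ23


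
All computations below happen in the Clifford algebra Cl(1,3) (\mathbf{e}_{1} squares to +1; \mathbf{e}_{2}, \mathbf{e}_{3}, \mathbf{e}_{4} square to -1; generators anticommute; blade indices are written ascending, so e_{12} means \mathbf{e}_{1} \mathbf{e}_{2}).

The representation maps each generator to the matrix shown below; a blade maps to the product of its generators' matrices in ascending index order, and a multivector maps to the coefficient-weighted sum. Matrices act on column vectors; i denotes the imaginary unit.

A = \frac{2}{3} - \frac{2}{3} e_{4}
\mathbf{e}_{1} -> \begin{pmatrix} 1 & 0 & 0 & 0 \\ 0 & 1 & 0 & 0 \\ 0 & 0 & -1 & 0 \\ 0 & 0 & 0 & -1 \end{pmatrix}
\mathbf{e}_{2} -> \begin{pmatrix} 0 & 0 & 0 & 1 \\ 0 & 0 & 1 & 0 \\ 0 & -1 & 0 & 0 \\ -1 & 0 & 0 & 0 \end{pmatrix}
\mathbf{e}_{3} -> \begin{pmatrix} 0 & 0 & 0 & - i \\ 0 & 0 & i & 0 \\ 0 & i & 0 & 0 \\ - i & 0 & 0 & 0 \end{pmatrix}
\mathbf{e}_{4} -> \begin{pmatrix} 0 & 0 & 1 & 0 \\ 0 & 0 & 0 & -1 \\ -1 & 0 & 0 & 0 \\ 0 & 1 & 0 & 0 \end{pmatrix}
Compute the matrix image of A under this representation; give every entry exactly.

M = (\frac{2}{3})*1 + (-\frac{2}{3})*rho(e_{4}), summed entrywise (1 is the identity matrix):
Answer: \begin{pmatrix} \frac{2}{3} & 0 & - \frac{2}{3} & 0 \\ 0 & \frac{2}{3} & 0 & \frac{2}{3} \\ \frac{2}{3} & 0 & \frac{2}{3} & 0 \\ 0 & - \frac{2}{3} & 0 & \frac{2}{3} \end{pmatrix}


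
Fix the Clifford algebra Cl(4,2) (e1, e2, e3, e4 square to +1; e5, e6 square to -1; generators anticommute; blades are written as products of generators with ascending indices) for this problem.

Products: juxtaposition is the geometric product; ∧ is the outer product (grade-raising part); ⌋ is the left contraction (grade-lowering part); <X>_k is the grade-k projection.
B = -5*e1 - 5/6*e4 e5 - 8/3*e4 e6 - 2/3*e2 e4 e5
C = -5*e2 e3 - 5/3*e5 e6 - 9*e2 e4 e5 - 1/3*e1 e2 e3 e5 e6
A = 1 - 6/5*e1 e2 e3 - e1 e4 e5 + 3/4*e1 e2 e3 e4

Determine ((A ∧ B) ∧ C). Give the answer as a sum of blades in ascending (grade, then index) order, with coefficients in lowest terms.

step 1: -5*e1 - 5/6*e4 e5 - 8/3*e4 e6 - 2/3*e2 e4 e5 + e1 e2 e3 e4 e5 + 16/5*e1 e2 e3 e4 e6
step 2: 25*e1 e2 e3 + 25/3*e1 e5 e6 + 45*e1 e2 e4 e5 + 25/6*e2 e3 e4 e5 + 40/3*e2 e3 e4 e6
Answer: 25*e1 e2 e3 + 25/3*e1 e5 e6 + 45*e1 e2 e4 e5 + 25/6*e2 e3 e4 e5 + 40/3*e2 e3 e4 e6


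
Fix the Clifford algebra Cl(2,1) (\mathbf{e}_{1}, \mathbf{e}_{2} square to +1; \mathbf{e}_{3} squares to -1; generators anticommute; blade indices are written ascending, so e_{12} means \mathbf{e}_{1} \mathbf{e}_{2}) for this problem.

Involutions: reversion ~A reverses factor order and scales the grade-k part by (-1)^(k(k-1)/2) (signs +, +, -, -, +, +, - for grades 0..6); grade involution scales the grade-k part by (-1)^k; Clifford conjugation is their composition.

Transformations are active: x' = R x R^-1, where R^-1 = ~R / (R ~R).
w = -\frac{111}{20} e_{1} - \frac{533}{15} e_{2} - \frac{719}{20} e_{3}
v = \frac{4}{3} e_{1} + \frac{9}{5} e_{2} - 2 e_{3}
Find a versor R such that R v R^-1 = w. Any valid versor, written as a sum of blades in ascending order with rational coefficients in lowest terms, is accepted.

Sketch: the shared square \frac{229}{225} makes R = v + w = -\frac{253}{60} e_{1} - \frac{506}{15} e_{2} - \frac{759}{20} e_{3} the natural versor; its sandwich fixes that direction, negates (v - w)/2, and sends v to w.
Answer: -\frac{253}{60} e_{1} - \frac{506}{15} e_{2} - \frac{759}{20} e_{3}


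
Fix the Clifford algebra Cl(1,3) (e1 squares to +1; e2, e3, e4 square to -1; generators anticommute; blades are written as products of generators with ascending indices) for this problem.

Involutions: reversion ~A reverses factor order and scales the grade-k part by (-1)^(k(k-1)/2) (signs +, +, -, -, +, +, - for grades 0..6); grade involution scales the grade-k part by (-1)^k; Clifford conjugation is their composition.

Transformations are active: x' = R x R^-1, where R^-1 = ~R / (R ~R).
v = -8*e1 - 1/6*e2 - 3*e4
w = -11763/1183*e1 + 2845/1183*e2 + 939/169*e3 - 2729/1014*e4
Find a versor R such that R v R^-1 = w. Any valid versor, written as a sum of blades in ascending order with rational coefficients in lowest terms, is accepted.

R = v + w = -21227/1183*e1 + 15887/7098*e2 + 939/169*e3 - 5771/1014*e4 works: the equal norms (1979/36) guarantee its sandwich swaps v into w.
Answer: -21227/1183*e1 + 15887/7098*e2 + 939/169*e3 - 5771/1014*e4


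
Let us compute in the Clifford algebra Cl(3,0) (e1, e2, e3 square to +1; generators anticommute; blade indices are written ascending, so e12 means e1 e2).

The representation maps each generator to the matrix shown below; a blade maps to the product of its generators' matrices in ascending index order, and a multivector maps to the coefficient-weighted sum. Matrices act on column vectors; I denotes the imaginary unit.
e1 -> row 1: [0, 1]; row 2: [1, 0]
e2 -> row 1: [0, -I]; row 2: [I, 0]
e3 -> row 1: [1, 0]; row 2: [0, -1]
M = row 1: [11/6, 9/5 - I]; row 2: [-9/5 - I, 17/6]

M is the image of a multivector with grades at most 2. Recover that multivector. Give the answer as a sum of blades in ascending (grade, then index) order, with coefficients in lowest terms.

Method: 1, rho(e1), rho(e2), rho(e3) form a trace-orthogonal basis of the 2x2 complex matrices (tr(X Y) = 2 if X = Y, else 0), so M = m0*1 + m1*rho(e1) + m2*rho(e2) + m3*rho(e3) with m0 = tr(M)/2 = 7/3, m1 = tr(M rho(e1))/2 = -I, m2 = tr(M rho(e2))/2 = 9*I/5, m3 = tr(M rho(e3))/2 = -1/2.
Multiplying table entries, the bivector images are rho(e12) = I*rho(e3), rho(e13) = -I*rho(e2), rho(e23) = I*rho(e1); with real blade coefficients the real parts of m0..m3 are the coefficients of 1, e1, e2, e3 and the imaginary parts give the bivectors (e23: Im m1, e13: -Im m2, e12: Im m3).
Answer: 7/3 - 1/2*e3 - 9/5*e13 - e23


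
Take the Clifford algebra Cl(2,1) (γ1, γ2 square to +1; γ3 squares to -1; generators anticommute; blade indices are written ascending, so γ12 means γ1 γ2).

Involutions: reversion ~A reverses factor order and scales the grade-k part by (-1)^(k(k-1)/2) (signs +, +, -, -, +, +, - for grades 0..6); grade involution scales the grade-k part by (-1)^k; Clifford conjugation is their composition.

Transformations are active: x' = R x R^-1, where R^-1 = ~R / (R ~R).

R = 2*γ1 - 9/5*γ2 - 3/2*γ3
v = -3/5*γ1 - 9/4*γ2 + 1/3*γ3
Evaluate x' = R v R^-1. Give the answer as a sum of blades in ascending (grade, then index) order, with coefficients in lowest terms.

~R = 2*γ1 - 9/5*γ2 - 3/2*γ3, and R ~R = 499/100, so R^-1 = ~R / (499/100).
R v = 67/20 - 279/50*γ12 - 7/30*γ13 - 159/40*γ23
Answer: 8197/2495*γ1 - 333/1996*γ2 - 3514/1497*γ3


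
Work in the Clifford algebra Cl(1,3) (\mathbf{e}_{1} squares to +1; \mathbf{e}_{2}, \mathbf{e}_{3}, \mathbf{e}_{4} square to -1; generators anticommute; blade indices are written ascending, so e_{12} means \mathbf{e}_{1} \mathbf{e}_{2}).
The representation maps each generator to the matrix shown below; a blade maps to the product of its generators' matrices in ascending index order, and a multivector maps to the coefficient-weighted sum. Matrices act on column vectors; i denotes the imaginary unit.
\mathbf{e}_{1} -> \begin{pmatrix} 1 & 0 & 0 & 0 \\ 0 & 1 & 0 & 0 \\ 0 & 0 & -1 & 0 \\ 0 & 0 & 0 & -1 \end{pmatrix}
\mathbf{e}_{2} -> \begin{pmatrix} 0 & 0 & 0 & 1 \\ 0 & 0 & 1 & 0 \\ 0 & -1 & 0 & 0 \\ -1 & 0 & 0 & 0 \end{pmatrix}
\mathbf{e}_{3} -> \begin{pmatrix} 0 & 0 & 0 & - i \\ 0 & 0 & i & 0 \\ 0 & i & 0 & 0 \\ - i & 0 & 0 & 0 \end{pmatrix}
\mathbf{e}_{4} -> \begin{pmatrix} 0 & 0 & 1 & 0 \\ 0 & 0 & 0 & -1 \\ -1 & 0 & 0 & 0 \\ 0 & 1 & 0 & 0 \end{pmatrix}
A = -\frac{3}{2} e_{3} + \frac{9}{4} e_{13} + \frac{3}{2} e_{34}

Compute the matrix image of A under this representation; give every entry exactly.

Bivector images (products of the table entries): rho(e_{13}) = rho(\mathbf{e}_{1})rho(\mathbf{e}_{3}) = \begin{pmatrix} 0 & 0 & 0 & - i \\ 0 & 0 & i & 0 \\ 0 & - i & 0 & 0 \\ i & 0 & 0 & 0 \end{pmatrix}; rho(e_{34}) = rho(\mathbf{e}_{3})rho(\mathbf{e}_{4}) = \begin{pmatrix} 0 & - i & 0 & 0 \\ - i & 0 & 0 & 0 \\ 0 & 0 & 0 & - i \\ 0 & 0 & - i & 0 \end{pmatrix}.
M = (-\frac{3}{2})*rho(e_{3}) + (\frac{9}{4})*rho(e_{13}) + (\frac{3}{2})*rho(e_{34}), summed entrywise:
Answer: \begin{pmatrix} 0 & - \frac{3 i}{2} & 0 & - \frac{3 i}{4} \\ - \frac{3 i}{2} & 0 & \frac{3 i}{4} & 0 \\ 0 & - \frac{15 i}{4} & 0 & - \frac{3 i}{2} \\ \frac{15 i}{4} & 0 & - \frac{3 i}{2} & 0 \end{pmatrix}


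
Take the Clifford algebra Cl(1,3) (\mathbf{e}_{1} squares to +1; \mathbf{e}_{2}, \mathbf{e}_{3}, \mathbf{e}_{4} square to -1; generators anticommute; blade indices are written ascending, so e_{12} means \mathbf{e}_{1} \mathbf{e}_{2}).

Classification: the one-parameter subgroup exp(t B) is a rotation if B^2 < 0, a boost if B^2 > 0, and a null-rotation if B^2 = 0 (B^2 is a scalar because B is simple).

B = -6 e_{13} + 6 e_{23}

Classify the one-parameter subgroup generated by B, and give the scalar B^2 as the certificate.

B^2 term by term: the squares give (-6)^2*(e_{13})^2 + (6)^2*(e_{23})^2 = 36*(+1) + 36*(-1) = 0 (each basis 2-blade squares to minus the product of its generators' squares); cross terms between blades sharing an index anticommute and cancel. So B^2 = 0.
Answer: null-rotation, certificate B^2 = 0. Certificate logic: 0 is a conjugation-invariant scalar, so its sign fixes rotation versus boost versus null-rotation outright.


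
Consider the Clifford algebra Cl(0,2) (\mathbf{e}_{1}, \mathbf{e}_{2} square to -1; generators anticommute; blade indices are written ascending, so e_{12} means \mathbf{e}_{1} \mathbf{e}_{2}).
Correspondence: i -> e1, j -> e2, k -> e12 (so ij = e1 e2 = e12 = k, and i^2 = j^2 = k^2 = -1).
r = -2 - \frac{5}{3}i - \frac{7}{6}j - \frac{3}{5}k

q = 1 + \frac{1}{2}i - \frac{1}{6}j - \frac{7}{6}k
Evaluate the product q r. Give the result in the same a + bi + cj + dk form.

In blades: q = 1 + \frac{1}{2} e_{1} - \frac{1}{6} e_{2} - \frac{7}{6} e_{12}, r = -2 - \frac{5}{3} e_{1} - \frac{7}{6} e_{2} - \frac{3}{5} e_{12}.
Distribute q over r term by term (generator squares from the signature, products reordered to ascending indices): (1)*r = -2 - \frac{5}{3} e_{1} - \frac{7}{6} e_{2} - \frac{3}{5} e_{12}; (\frac{1}{2} e_{1})*r = \frac{5}{6} - e_{1} + \frac{3}{10} e_{2} - \frac{7}{12} e_{12}; (-\frac{1}{6} e_{2})*r = -\frac{7}{36} + \frac{1}{10} e_{1} + \frac{1}{3} e_{2} - \frac{5}{18} e_{12}; (-\frac{7}{6} e_{12})*r = -\frac{7}{10} - \frac{49}{36} e_{1} + \frac{35}{18} e_{2} + \frac{7}{3} e_{12}.
Sum: -\frac{371}{180} - \frac{707}{180} e_{1} + \frac{127}{90} e_{2} + \frac{157}{180} e_{12}; translating back through the correspondence:
Answer: -\frac{371}{180} - \frac{707}{180}i + \frac{127}{90}j + \frac{157}{180}k


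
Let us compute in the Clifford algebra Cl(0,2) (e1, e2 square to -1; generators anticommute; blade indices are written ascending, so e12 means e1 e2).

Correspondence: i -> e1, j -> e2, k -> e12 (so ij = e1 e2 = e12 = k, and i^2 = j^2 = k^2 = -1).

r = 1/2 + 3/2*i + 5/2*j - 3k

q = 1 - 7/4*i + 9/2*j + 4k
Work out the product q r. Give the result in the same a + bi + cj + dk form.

In blades: q = 1 - 7/4*e1 + 9/2*e2 + 4*e12, r = 1/2 + 3/2*e1 + 5/2*e2 - 3*e12.
Distribute q over r term by term (generator squares from the signature, products reordered to ascending indices): (1)*r = 1/2 + 3/2*e1 + 5/2*e2 - 3*e12; (-7/4*e1)*r = 21/8 - 7/8*e1 - 21/4*e2 - 35/8*e12; (9/2*e2)*r = -45/4 - 27/2*e1 + 9/4*e2 - 27/4*e12; (4*e12)*r = 12 - 10*e1 + 6*e2 + 2*e12.
Sum: 31/8 - 183/8*e1 + 11/2*e2 - 97/8*e12; translating back through the correspondence:
Answer: 31/8 - 183/8*i + 11/2*j - 97/8*k


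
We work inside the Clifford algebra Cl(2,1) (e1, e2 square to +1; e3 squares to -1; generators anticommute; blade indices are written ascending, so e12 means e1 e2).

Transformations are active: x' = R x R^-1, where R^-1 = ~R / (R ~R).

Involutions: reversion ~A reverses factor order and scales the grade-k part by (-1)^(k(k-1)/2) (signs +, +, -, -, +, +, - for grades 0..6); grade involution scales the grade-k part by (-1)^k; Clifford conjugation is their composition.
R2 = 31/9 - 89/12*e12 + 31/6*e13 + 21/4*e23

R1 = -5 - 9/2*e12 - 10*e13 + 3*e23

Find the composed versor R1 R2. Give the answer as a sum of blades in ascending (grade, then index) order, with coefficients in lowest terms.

Distribute over the terms of R1 (each basis-blade product reordered to ascending indices, repeated generators contracted through their squares):
(-5) R2 = -155/9 + 445/12*e12 - 155/6*e13 - 105/4*e23
(-9/2*e12) R2 = -267/8 - 31/2*e12 - 189/8*e13 + 93/4*e23
(-10*e13) R2 = -155/3 - 105/2*e12 - 310/9*e13 + 445/6*e23
(3*e23) R2 = 63/4 - 31/2*e12 + 89/4*e13 + 31/3*e23
Summing the partial products and collecting blades:
Answer: -6229/72 - 557/12*e12 - 4439/72*e13 + 163/2*e23


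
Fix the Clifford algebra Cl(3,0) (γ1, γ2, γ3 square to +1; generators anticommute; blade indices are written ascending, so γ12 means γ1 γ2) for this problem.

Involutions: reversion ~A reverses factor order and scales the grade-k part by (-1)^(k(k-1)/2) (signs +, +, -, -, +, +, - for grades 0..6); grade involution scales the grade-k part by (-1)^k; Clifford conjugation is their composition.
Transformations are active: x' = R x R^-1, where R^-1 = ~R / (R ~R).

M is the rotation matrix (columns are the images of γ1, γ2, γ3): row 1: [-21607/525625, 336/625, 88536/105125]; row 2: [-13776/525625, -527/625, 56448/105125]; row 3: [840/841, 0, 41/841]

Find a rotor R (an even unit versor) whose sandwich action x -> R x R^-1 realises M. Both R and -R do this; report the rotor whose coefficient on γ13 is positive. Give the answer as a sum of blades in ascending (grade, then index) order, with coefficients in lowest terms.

Method: write R = a + b12*γ12 + b13*γ13 + b23*γ23 with a^2 + b12^2 + b13^2 + b23^2 = 1 (so R^-1 = ~R). Expanding the columns R e_j ~R gives tr M = 4a^2 - 1 and, from the antisymmetric part, M21 - M12 = -4a*b12, M13 - M31 = 4a*b13, M32 - M23 = -4a*b23.
Here tr M = -439189/525625, so a^2 = (1 + tr M)/4 = 21609/525625 and a = ±147/725. Taking a = 147/725: M21 - M12 = -296352/525625, M13 - M31 = -16464/105125, M32 - M23 = -56448/105125, giving b12 = 504/725, b13 = -28/145, b23 = 96/145, i.e. R = 147/725 + 504/725*γ12 - 28/145*γ13 + 96/145*γ23.
Its γ13 coefficient is negative, so report the other preimage -R.
Answer: -147/725 - 504/725*γ12 + 28/145*γ13 - 96/145*γ23. Sheet selection: the two-to-one cover makes ±R indistinguishable at the matrix level (trace -439189/525625), so uniqueness comes from the required sign on γ13.


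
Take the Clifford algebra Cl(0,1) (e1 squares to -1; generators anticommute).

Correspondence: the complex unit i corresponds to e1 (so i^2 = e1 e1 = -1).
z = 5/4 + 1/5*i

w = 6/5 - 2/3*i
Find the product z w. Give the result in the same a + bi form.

In blades: z = 5/4 + 1/5*e1, w = 6/5 - 2/3*e1.
Distribute z over w term by term (generator squares from the signature, products reordered to ascending indices): (5/4)*w = 3/2 - 5/6*e1; (1/5*e1)*w = 2/15 + 6/25*e1.
Sum: 49/30 - 89/150*e1; translating back through the correspondence:
Answer: 49/30 - 89/150*i


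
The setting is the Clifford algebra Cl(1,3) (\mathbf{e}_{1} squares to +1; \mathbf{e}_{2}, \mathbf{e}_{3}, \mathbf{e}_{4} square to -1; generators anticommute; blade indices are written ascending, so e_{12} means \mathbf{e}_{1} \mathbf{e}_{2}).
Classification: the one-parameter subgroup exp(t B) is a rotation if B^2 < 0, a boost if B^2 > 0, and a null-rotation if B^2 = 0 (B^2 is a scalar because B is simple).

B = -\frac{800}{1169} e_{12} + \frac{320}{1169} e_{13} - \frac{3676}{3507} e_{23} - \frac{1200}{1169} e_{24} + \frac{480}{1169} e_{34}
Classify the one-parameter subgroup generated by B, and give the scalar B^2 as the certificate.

B^2 term by term: the squares give (-\frac{800}{1169})^2*(e_{12})^2 + (\frac{320}{1169})^2*(e_{13})^2 + (-\frac{3676}{3507})^2*(e_{23})^2 + (-\frac{1200}{1169})^2*(e_{24})^2 + (\frac{480}{1169})^2*(e_{34})^2 = \frac{640000}{1366561}*(+1) + \frac{102400}{1366561}*(+1) + \frac{13512976}{12299049}*(-1) + \frac{1440000}{1366561}*(-1) + \frac{230400}{1366561}*(-1) = -\frac{16}{9} (each basis 2-blade squares to minus the product of its generators' squares); cross terms between blades sharing an index anticommute and cancel; the commuting (index-disjoint) pairs give grade-4 terms 2*c*c'*(blade product), which cancel blade by blade — e_{1234}: -\frac{768000}{1366561} + \frac{768000}{1366561} = 0 — confirming B is simple. So B^2 = -\frac{16}{9}.
Answer: rotation, certificate B^2 = -\frac{16}{9}. The class reads off the invariant scalar -\frac{16}{9} directly.
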